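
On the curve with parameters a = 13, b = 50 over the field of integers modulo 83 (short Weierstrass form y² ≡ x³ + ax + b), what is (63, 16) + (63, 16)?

(41, 45)

tangent at (63, 16): λ = (3·63² + 13)/(2·16) ≡ 51/32. 32⁻¹ ≡ 13 (mod 83) since 32·13 = 416 ≡ 1, so λ ≡ 51·13 ≡ 82.
  x = λ² - 63 - 63 = 6724 - 126 ≡ 41; y = λ·(63 - 41) - 16 ≡ 45. → (41, 45)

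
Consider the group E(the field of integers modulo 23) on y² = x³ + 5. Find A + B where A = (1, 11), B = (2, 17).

(10, 4)

(1, 11) + (2, 17). λ = (17 - 11)/(2 - 1) ≡ 6/1 mod 23. 1⁻¹ ≡ 1 (mod 23), so λ ≡ 6.
  x = λ² - 1 - 2 = 36 - 3 ≡ 10; y = λ·(1 - 10) - 11 ≡ 4. → (10, 4)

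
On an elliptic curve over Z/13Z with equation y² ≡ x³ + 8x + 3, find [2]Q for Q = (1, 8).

tangent at (1, 8): λ = (3·1² + 8)/(2·8) ≡ 11/3. 3⁻¹ ≡ 9 (mod 13), so λ ≡ 11·9 ≡ 8.
  x = λ² - 1 - 1 = 64 - 2 ≡ 10; y = λ·(1 - 10) - 8 ≡ 11. → (10, 11)

(10, 11)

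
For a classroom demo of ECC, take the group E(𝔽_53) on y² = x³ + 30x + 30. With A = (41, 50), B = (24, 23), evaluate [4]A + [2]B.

First 4A:
Double-and-add on 4 = (100)₂. Start with A = (41, 50) for the leading 1-bit.
double: tangent at (41, 50): λ = (3·41² + 30)/(2·50) ≡ 38/47. 47⁻¹ ≡ 44 (mod 53) since 47·44 = 2068 ≡ 1, so λ ≡ 38·44 ≡ 29.
  x = λ² - 41 - 41 = 841 - 82 ≡ 17; y = λ·(41 - 17) - 50 ≡ 10. → (17, 10)
double: tangent at (17, 10): λ = (3·17² + 30)/(2·10) ≡ 49/20. 20⁻¹ ≡ 8 (mod 53) since 20·8 = 160 ≡ 1, so λ ≡ 49·8 ≡ 21.
  x = λ² - 17 - 17 = 441 - 34 ≡ 36; y = λ·(17 - 36) - 10 ≡ 15. → (36, 15)
4A = (36, 15).
Next 2B:
Repeated addition: build up to 2B.
2B: tangent at (24, 23): λ = (3·24² + 30)/(2·23) ≡ 9/46. 46⁻¹ ≡ 15 (mod 53) since 46·15 = 690 ≡ 1, so λ ≡ 9·15 ≡ 29.
  x = λ² - 24 - 24 = 841 - 48 ≡ 51; y = λ·(24 - 51) - 23 ≡ 42. → (51, 42)
2B = (51, 42).
Finally 4A + 2B:
(36, 15) + (51, 42). λ = (42 - 15)/(51 - 36) ≡ 27/15 mod 53. 15⁻¹ ≡ 46 (mod 53) since 15·46 = 690 ≡ 1, so λ ≡ 23.
  x = λ² - 36 - 51 = 529 - 87 ≡ 18; y = λ·(36 - 18) - 15 ≡ 28. → (18, 28)

(18, 28)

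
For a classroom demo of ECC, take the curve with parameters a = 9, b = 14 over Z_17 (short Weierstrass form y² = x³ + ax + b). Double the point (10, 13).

(16, 2)

tangent at (10, 13): λ = (3·10² + 9)/(2·13) ≡ 3/9. 9⁻¹ ≡ 2 (mod 17), so λ ≡ 3·2 ≡ 6.
  x = λ² - 10 - 10 = 36 - 20 ≡ 16; y = λ·(10 - 16) - 13 ≡ 2. → (16, 2)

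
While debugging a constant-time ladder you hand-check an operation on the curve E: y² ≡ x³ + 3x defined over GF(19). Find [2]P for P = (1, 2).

tangent at (1, 2): λ = (3·1² + 3)/(2·2) ≡ 6/4. 4⁻¹ ≡ 5 (mod 19), so λ ≡ 6·5 ≡ 11.
  x = λ² - 1 - 1 = 121 - 2 ≡ 5; y = λ·(1 - 5) - 2 ≡ 11. → (5, 11)

(5, 11)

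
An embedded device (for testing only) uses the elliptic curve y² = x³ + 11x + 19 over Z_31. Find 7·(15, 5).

Write G = (15, 5).
Double-and-add on 7 = (111)₂. Start with G = (15, 5) for the leading 1-bit.
double: tangent at (15, 5): λ = (3·15² + 11)/(2·5) ≡ 4/10. 10⁻¹ ≡ 28 (mod 31) since 10·28 = 280 ≡ 1, so λ ≡ 4·28 ≡ 19.
  x = λ² - 15 - 15 = 361 - 30 ≡ 21; y = λ·(15 - 21) - 5 ≡ 5. → (21, 5)
add G: (21, 5) + (15, 5). λ = (5 - 5)/(15 - 21) ≡ 0/25 mod 31. 25⁻¹ ≡ 5 (mod 31), so λ ≡ 0.
  x = λ² - 21 - 15 = 0 - 36 ≡ 26; y = λ·(21 - 26) - 5 ≡ 26. → (26, 26)
double: tangent at (26, 26): λ = (3·26² + 11)/(2·26) ≡ 24/21. 21⁻¹ ≡ 3 (mod 31), so λ ≡ 24·3 ≡ 10.
  x = λ² - 26 - 26 = 100 - 52 ≡ 17; y = λ·(26 - 17) - 26 ≡ 2. → (17, 2)
add G: (17, 2) + (15, 5). λ = (5 - 2)/(15 - 17) ≡ 3/29 mod 31. 29⁻¹ ≡ 15 (mod 31), so λ ≡ 14.
  x = λ² - 17 - 15 = 196 - 32 ≡ 9; y = λ·(17 - 9) - 2 ≡ 17. → (9, 17)

(9, 17)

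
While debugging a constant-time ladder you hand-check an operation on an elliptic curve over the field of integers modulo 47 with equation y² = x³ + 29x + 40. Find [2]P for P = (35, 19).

(25, 38)

tangent at (35, 19): λ = (3·35² + 29)/(2·19) ≡ 38/38. 38⁻¹ ≡ 26 (mod 47), so λ ≡ 38·26 ≡ 1.
  x = λ² - 35 - 35 = 1 - 70 ≡ 25; y = λ·(35 - 25) - 19 ≡ 38. → (25, 38)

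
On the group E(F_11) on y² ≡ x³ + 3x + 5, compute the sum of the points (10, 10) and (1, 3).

(10, 10) + (1, 3). λ = (3 - 10)/(1 - 10) ≡ 4/2 mod 11. 2⁻¹ ≡ 6 (mod 11), so λ ≡ 2.
  x = λ² - 10 - 1 = 4 - 11 ≡ 4; y = λ·(10 - 4) - 10 ≡ 2. → (4, 2)

(4, 2)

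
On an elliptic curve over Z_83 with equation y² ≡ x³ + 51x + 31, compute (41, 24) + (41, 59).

The two points share x = 41 and their y-coordinates satisfy 24 + 59 ≡ 0 (mod 83), so they are inverses. Their sum is O.

O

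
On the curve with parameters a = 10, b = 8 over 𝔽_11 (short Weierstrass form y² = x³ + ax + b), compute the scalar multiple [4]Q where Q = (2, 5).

(6, 8)

Double-and-add on 4 = (100)₂. Start with Q = (2, 5) for the leading 1-bit.
double: tangent at (2, 5): λ = (3·2² + 10)/(2·5) ≡ 0/10. 10⁻¹ ≡ 10 (mod 11) since 10·10 = 100 ≡ 1, so λ ≡ 0·10 ≡ 0.
  x = λ² - 2 - 2 = 0 - 4 ≡ 7; y = λ·(2 - 7) - 5 ≡ 6. → (7, 6)
double: tangent at (7, 6): λ = (3·7² + 10)/(2·6) ≡ 3/1. 1⁻¹ ≡ 1 (mod 11), so λ ≡ 3·1 ≡ 3.
  x = λ² - 7 - 7 = 9 - 14 ≡ 6; y = λ·(7 - 6) - 6 ≡ 8. → (6, 8)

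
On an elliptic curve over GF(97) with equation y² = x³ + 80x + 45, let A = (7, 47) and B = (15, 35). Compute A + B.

(53, 22)

(7, 47) + (15, 35). λ = (35 - 47)/(15 - 7) ≡ 85/8 mod 97. 8⁻¹ ≡ 85 (mod 97) since 8·85 = 680 ≡ 1, so λ ≡ 47.
  x = λ² - 7 - 15 = 2209 - 22 ≡ 53; y = λ·(7 - 53) - 47 ≡ 22. → (53, 22)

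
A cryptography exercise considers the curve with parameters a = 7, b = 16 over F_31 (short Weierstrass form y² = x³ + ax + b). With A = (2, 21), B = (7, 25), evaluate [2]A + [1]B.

(3, 23)

First 2A:
Repeated addition: build up to 2A.
2A: tangent at (2, 21): λ = (3·2² + 7)/(2·21) ≡ 19/11. 11⁻¹ ≡ 17 (mod 31), so λ ≡ 19·17 ≡ 13.
  x = λ² - 2 - 2 = 169 - 4 ≡ 10; y = λ·(2 - 10) - 21 ≡ 30. → (10, 30)
2A = (10, 30).
Finally 2A + B:
(10, 30) + (7, 25). λ = (25 - 30)/(7 - 10) ≡ 26/28 mod 31. 28⁻¹ ≡ 10 (mod 31), so λ ≡ 12.
  x = λ² - 10 - 7 = 144 - 17 ≡ 3; y = λ·(10 - 3) - 30 ≡ 23. → (3, 23)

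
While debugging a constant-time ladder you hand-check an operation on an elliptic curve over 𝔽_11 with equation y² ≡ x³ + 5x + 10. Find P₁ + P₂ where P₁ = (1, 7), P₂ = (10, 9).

(1, 7) + (10, 9). λ = (9 - 7)/(10 - 1) ≡ 2/9 mod 11. 9⁻¹ ≡ 5 (mod 11) since 9·5 = 45 ≡ 1, so λ ≡ 10.
  x = λ² - 1 - 10 = 100 - 11 ≡ 1; y = λ·(1 - 1) - 7 ≡ 4. → (1, 4)

(1, 4)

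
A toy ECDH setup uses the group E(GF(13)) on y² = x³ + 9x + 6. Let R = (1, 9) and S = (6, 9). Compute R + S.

(6, 4)

(1, 9) + (6, 9). λ = (9 - 9)/(6 - 1) ≡ 0/5 mod 13. 5⁻¹ ≡ 8 (mod 13), so λ ≡ 0.
  x = λ² - 1 - 6 = 0 - 7 ≡ 6; y = λ·(1 - 6) - 9 ≡ 4. → (6, 4)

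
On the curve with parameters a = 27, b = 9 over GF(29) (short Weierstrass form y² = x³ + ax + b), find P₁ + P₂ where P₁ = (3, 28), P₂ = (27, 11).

(3, 28) + (27, 11). λ = (11 - 28)/(27 - 3) ≡ 12/24 mod 29. 24⁻¹ ≡ 23 (mod 29), so λ ≡ 15.
  x = λ² - 3 - 27 = 225 - 30 ≡ 21; y = λ·(3 - 21) - 28 ≡ 21. → (21, 21)

(21, 21)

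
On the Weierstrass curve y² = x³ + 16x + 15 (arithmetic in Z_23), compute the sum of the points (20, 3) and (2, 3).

(20, 3) + (2, 3). λ = (3 - 3)/(2 - 20) ≡ 0/5 mod 23. 5⁻¹ ≡ 14 (mod 23), so λ ≡ 0.
  x = λ² - 20 - 2 = 0 - 22 ≡ 1; y = λ·(20 - 1) - 3 ≡ 20. → (1, 20)

(1, 20)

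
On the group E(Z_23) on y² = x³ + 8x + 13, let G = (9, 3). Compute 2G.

(0, 17)

tangent at (9, 3): λ = (3·9² + 8)/(2·3) ≡ 21/6. 6⁻¹ ≡ 4 (mod 23), so λ ≡ 21·4 ≡ 15.
  x = λ² - 9 - 9 = 225 - 18 ≡ 0; y = λ·(9 - 0) - 3 ≡ 17. → (0, 17)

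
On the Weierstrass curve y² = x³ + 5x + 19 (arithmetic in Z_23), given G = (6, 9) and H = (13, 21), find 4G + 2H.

First 4G:
Double-and-add on 4 = (100)₂. Start with G = (6, 9) for the leading 1-bit.
double: tangent at (6, 9): λ = (3·6² + 5)/(2·9) ≡ 21/18. 18⁻¹ ≡ 9 (mod 23) since 18·9 = 162 ≡ 1, so λ ≡ 21·9 ≡ 5.
  x = λ² - 6 - 6 = 25 - 12 ≡ 13; y = λ·(6 - 13) - 9 ≡ 2. → (13, 2)
double: tangent at (13, 2): λ = (3·13² + 5)/(2·2) ≡ 6/4. 4⁻¹ ≡ 6 (mod 23), so λ ≡ 6·6 ≡ 13.
  x = λ² - 13 - 13 = 169 - 26 ≡ 5; y = λ·(13 - 5) - 2 ≡ 10. → (5, 10)
4G = (5, 10).
Next 2H:
Repeated addition: build up to 2H.
2H: tangent at (13, 21): λ = (3·13² + 5)/(2·21) ≡ 6/19. 19⁻¹ ≡ 17 (mod 23), so λ ≡ 6·17 ≡ 10.
  x = λ² - 13 - 13 = 100 - 26 ≡ 5; y = λ·(13 - 5) - 21 ≡ 13. → (5, 13)
2H = (5, 13).
Finally 4G + 2H:
(5, 10) + (5, 13): same x and y₁ ≡ -y₂, so the sum is ∞.

O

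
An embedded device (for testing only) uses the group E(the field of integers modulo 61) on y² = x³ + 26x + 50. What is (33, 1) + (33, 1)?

tangent at (33, 1): λ = (3·33² + 26)/(2·1) ≡ 60/2. 2⁻¹ ≡ 31 (mod 61), so λ ≡ 60·31 ≡ 30.
  x = λ² - 33 - 33 = 900 - 66 ≡ 41; y = λ·(33 - 41) - 1 ≡ 3. → (41, 3)

(41, 3)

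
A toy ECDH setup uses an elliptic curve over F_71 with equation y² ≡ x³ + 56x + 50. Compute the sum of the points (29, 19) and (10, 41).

(18, 43)

(29, 19) + (10, 41). λ = (41 - 19)/(10 - 29) ≡ 22/52 mod 71. 52⁻¹ ≡ 56 (mod 71), so λ ≡ 25.
  x = λ² - 29 - 10 = 625 - 39 ≡ 18; y = λ·(29 - 18) - 19 ≡ 43. → (18, 43)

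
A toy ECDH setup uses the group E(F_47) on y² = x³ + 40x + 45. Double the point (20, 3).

tangent at (20, 3): λ = (3·20² + 40)/(2·3) ≡ 18/6. 6⁻¹ ≡ 8 (mod 47), so λ ≡ 18·8 ≡ 3.
  x = λ² - 20 - 20 = 9 - 40 ≡ 16; y = λ·(20 - 16) - 3 ≡ 9. → (16, 9)

(16, 9)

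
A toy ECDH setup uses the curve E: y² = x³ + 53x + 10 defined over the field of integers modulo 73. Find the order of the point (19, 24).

2P: tangent at (19, 24): λ = (3·19² + 53)/(2·24) ≡ 41/48. 48⁻¹ ≡ 35 (mod 73), so λ ≡ 41·35 ≡ 48.
  x = λ² - 19 - 19 = 2304 - 38 ≡ 3; y = λ·(19 - 3) - 24 ≡ 14. → (3, 14)
3P: (3, 14) + (19, 24). λ = (24 - 14)/(19 - 3) ≡ 10/16 mod 73. 16⁻¹ ≡ 32 (mod 73) since 16·32 = 512 ≡ 1, so λ ≡ 28.
  x = λ² - 3 - 19 = 784 - 22 ≡ 32; y = λ·(3 - 32) - 14 ≡ 50. → (32, 50)
4P: (32, 50) + (19, 24). λ = (24 - 50)/(19 - 32) ≡ 47/60 mod 73. 60⁻¹ ≡ 28 (mod 73), so λ ≡ 2.
  x = λ² - 32 - 19 = 4 - 51 ≡ 26; y = λ·(32 - 26) - 50 ≡ 35. → (26, 35)
5P: (26, 35) + (19, 24). λ = (24 - 35)/(19 - 26) ≡ 62/66 mod 73. 66⁻¹ ≡ 52 (mod 73) since 66·52 = 3432 ≡ 1, so λ ≡ 12.
  x = λ² - 26 - 19 = 144 - 45 ≡ 26; y = λ·(26 - 26) - 35 ≡ 38. → (26, 38)
6P: (26, 38) + (19, 24). λ = (24 - 38)/(19 - 26) ≡ 59/66 mod 73. 66⁻¹ ≡ 52 (mod 73) since 66·52 = 3432 ≡ 1, so λ ≡ 2.
  x = λ² - 26 - 19 = 4 - 45 ≡ 32; y = λ·(26 - 32) - 38 ≡ 23. → (32, 23)
7P: (32, 23) + (19, 24). λ = (24 - 23)/(19 - 32) ≡ 1/60 mod 73. 60⁻¹ ≡ 28 (mod 73) since 60·28 = 1680 ≡ 1, so λ ≡ 28.
  x = λ² - 32 - 19 = 784 - 51 ≡ 3; y = λ·(32 - 3) - 23 ≡ 59. → (3, 59)
8P: (3, 59) + (19, 24). λ = (24 - 59)/(19 - 3) ≡ 38/16 mod 73. 16⁻¹ ≡ 32 (mod 73) since 16·32 = 512 ≡ 1, so λ ≡ 48.
  x = λ² - 3 - 19 = 2304 - 22 ≡ 19; y = λ·(3 - 19) - 59 ≡ 49. → (19, 49)
9P: (19, 49) + (19, 24): same x and y₁ ≡ -y₂, so the sum is 𝒪.
9P = 𝒪, so the order is 9.

9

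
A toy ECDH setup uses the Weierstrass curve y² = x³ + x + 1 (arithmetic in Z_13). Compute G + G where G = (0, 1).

(10, 7)

tangent at (0, 1): λ = (3·0² + 1)/(2·1) ≡ 1/2. 2⁻¹ ≡ 7 (mod 13) since 2·7 = 14 ≡ 1, so λ ≡ 1·7 ≡ 7.
  x = λ² - 0 - 0 = 49 - 0 ≡ 10; y = λ·(0 - 10) - 1 ≡ 7. → (10, 7)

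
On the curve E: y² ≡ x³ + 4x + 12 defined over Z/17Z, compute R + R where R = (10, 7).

(5, 2)

tangent at (10, 7): λ = (3·10² + 4)/(2·7) ≡ 15/14. 14⁻¹ ≡ 11 (mod 17) since 14·11 = 154 ≡ 1, so λ ≡ 15·11 ≡ 12.
  x = λ² - 10 - 10 = 144 - 20 ≡ 5; y = λ·(10 - 5) - 7 ≡ 2. → (5, 2)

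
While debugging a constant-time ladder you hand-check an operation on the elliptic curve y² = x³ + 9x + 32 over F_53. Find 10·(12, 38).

(12, 38)

Write P = (12, 38).
Repeated addition: build up to 10P.
2P: tangent at (12, 38): λ = (3·12² + 9)/(2·38) ≡ 17/23. 23⁻¹ ≡ 30 (mod 53), so λ ≡ 17·30 ≡ 33.
  x = λ² - 12 - 12 = 1089 - 24 ≡ 5; y = λ·(12 - 5) - 38 ≡ 34. → (5, 34)
3P: (5, 34) + (12, 38). λ = (38 - 34)/(12 - 5) ≡ 4/7 mod 53. 7⁻¹ ≡ 38 (mod 53), so λ ≡ 46.
  x = λ² - 5 - 12 = 2116 - 17 ≡ 32; y = λ·(5 - 32) - 34 ≡ 49. → (32, 49)
4P: (32, 49) + (12, 38). λ = (38 - 49)/(12 - 32) ≡ 42/33 mod 53. 33⁻¹ ≡ 45 (mod 53) since 33·45 = 1485 ≡ 1, so λ ≡ 35.
  x = λ² - 32 - 12 = 1225 - 44 ≡ 15; y = λ·(32 - 15) - 49 ≡ 16. → (15, 16)
5P: (15, 16) + (12, 38). λ = (38 - 16)/(12 - 15) ≡ 22/50 mod 53. 50⁻¹ ≡ 35 (mod 53), so λ ≡ 28.
  x = λ² - 15 - 12 = 784 - 27 ≡ 15; y = λ·(15 - 15) - 16 ≡ 37. → (15, 37)
6P: (15, 37) + (12, 38). λ = (38 - 37)/(12 - 15) ≡ 1/50 mod 53. 50⁻¹ ≡ 35 (mod 53) since 50·35 = 1750 ≡ 1, so λ ≡ 35.
  x = λ² - 15 - 12 = 1225 - 27 ≡ 32; y = λ·(15 - 32) - 37 ≡ 4. → (32, 4)
7P: (32, 4) + (12, 38). λ = (38 - 4)/(12 - 32) ≡ 34/33 mod 53. 33⁻¹ ≡ 45 (mod 53), so λ ≡ 46.
  x = λ² - 32 - 12 = 2116 - 44 ≡ 5; y = λ·(32 - 5) - 4 ≡ 19. → (5, 19)
8P: (5, 19) + (12, 38). λ = (38 - 19)/(12 - 5) ≡ 19/7 mod 53. 7⁻¹ ≡ 38 (mod 53) since 7·38 = 266 ≡ 1, so λ ≡ 33.
  x = λ² - 5 - 12 = 1089 - 17 ≡ 12; y = λ·(5 - 12) - 19 ≡ 15. → (12, 15)
9P: (12, 15) + (12, 38): same x and y₁ ≡ -y₂, so the sum is O.
10P: O + (12, 38) = (12, 38) (identity).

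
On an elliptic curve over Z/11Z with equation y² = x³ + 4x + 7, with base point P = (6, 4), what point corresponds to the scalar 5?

(1, 10)

Repeated addition: build up to 5P.
2P: tangent at (6, 4): λ = (3·6² + 4)/(2·4) ≡ 2/8. 8⁻¹ ≡ 7 (mod 11), so λ ≡ 2·7 ≡ 3.
  x = λ² - 6 - 6 = 9 - 12 ≡ 8; y = λ·(6 - 8) - 4 ≡ 1. → (8, 1)
3P: (8, 1) + (6, 4). λ = (4 - 1)/(6 - 8) ≡ 3/9 mod 11. 9⁻¹ ≡ 5 (mod 11), so λ ≡ 4.
  x = λ² - 8 - 6 = 16 - 14 ≡ 2; y = λ·(8 - 2) - 1 ≡ 1. → (2, 1)
4P: (2, 1) + (6, 4). λ = (4 - 1)/(6 - 2) ≡ 3/4 mod 11. 4⁻¹ ≡ 3 (mod 11), so λ ≡ 9.
  x = λ² - 2 - 6 = 81 - 8 ≡ 7; y = λ·(2 - 7) - 1 ≡ 9. → (7, 9)
5P: (7, 9) + (6, 4). λ = (4 - 9)/(6 - 7) ≡ 6/10 mod 11. 10⁻¹ ≡ 10 (mod 11) since 10·10 = 100 ≡ 1, so λ ≡ 5.
  x = λ² - 7 - 6 = 25 - 13 ≡ 1; y = λ·(7 - 1) - 9 ≡ 10. → (1, 10)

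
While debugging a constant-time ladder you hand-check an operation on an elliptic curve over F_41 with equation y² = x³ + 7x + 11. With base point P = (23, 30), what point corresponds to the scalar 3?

Repeated addition: build up to 3P.
2P: tangent at (23, 30): λ = (3·23² + 7)/(2·30) ≡ 36/19. 19⁻¹ ≡ 13 (mod 41), so λ ≡ 36·13 ≡ 17.
  x = λ² - 23 - 23 = 289 - 46 ≡ 38; y = λ·(23 - 38) - 30 ≡ 2. → (38, 2)
3P: (38, 2) + (23, 30). λ = (30 - 2)/(23 - 38) ≡ 28/26 mod 41. 26⁻¹ ≡ 30 (mod 41) since 26·30 = 780 ≡ 1, so λ ≡ 20.
  x = λ² - 38 - 23 = 400 - 61 ≡ 11; y = λ·(38 - 11) - 2 ≡ 5. → (11, 5)

(11, 5)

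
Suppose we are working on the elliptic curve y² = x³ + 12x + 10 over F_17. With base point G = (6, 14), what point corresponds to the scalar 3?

(10, 5)

Repeated addition: build up to 3G.
2G: tangent at (6, 14): λ = (3·6² + 12)/(2·14) ≡ 1/11. 11⁻¹ ≡ 14 (mod 17) since 11·14 = 154 ≡ 1, so λ ≡ 1·14 ≡ 14.
  x = λ² - 6 - 6 = 196 - 12 ≡ 14; y = λ·(6 - 14) - 14 ≡ 10. → (14, 10)
3G: (14, 10) + (6, 14). λ = (14 - 10)/(6 - 14) ≡ 4/9 mod 17. 9⁻¹ ≡ 2 (mod 17) since 9·2 = 18 ≡ 1, so λ ≡ 8.
  x = λ² - 14 - 6 = 64 - 20 ≡ 10; y = λ·(14 - 10) - 10 ≡ 5. → (10, 5)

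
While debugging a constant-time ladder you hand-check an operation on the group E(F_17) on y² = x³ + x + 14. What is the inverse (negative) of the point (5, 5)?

-(5, 5) = (5, -5 mod 17) = (5, 12).

(5, 12)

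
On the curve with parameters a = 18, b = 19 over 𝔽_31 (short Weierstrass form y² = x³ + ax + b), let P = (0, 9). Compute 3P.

(19, 11)

Repeated addition: build up to 3P.
2P: tangent at (0, 9): λ = (3·0² + 18)/(2·9) ≡ 18/18. 18⁻¹ ≡ 19 (mod 31), so λ ≡ 18·19 ≡ 1.
  x = λ² - 0 - 0 = 1 - 0 ≡ 1; y = λ·(0 - 1) - 9 ≡ 21. → (1, 21)
3P: (1, 21) + (0, 9). λ = (9 - 21)/(0 - 1) ≡ 19/30 mod 31. 30⁻¹ ≡ 30 (mod 31), so λ ≡ 12.
  x = λ² - 1 - 0 = 144 - 1 ≡ 19; y = λ·(1 - 19) - 21 ≡ 11. → (19, 11)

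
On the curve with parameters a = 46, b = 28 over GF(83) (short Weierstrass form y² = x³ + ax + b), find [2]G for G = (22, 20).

(0, 32)

tangent at (22, 20): λ = (3·22² + 46)/(2·20) ≡ 4/40. 40⁻¹ ≡ 27 (mod 83) since 40·27 = 1080 ≡ 1, so λ ≡ 4·27 ≡ 25.
  x = λ² - 22 - 22 = 625 - 44 ≡ 0; y = λ·(22 - 0) - 20 ≡ 32. → (0, 32)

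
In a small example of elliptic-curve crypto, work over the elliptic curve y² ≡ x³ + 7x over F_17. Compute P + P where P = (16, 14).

(1, 12)

tangent at (16, 14): λ = (3·16² + 7)/(2·14) ≡ 10/11. 11⁻¹ ≡ 14 (mod 17), so λ ≡ 10·14 ≡ 4.
  x = λ² - 16 - 16 = 16 - 32 ≡ 1; y = λ·(16 - 1) - 14 ≡ 12. → (1, 12)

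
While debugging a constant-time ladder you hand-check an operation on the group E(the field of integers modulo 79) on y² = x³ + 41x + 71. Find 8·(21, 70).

Write G = (21, 70).
Double-and-add on 8 = (1000)₂. Start with G = (21, 70) for the leading 1-bit.
double: tangent at (21, 70): λ = (3·21² + 41)/(2·70) ≡ 21/61. 61⁻¹ ≡ 57 (mod 79), so λ ≡ 21·57 ≡ 12.
  x = λ² - 21 - 21 = 144 - 42 ≡ 23; y = λ·(21 - 23) - 70 ≡ 64. → (23, 64)
double: tangent at (23, 64): λ = (3·23² + 41)/(2·64) ≡ 48/49. 49⁻¹ ≡ 50 (mod 79), so λ ≡ 48·50 ≡ 30.
  x = λ² - 23 - 23 = 900 - 46 ≡ 64; y = λ·(23 - 64) - 64 ≡ 49. → (64, 49)
double: tangent at (64, 49): λ = (3·64² + 41)/(2·49) ≡ 5/19. 19⁻¹ ≡ 25 (mod 79) since 19·25 = 475 ≡ 1, so λ ≡ 5·25 ≡ 46.
  x = λ² - 64 - 64 = 2116 - 128 ≡ 13; y = λ·(64 - 13) - 49 ≡ 6. → (13, 6)

(13, 6)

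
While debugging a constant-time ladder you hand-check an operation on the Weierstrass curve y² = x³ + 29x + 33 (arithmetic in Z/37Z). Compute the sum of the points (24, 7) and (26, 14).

(24, 7) + (26, 14). λ = (14 - 7)/(26 - 24) ≡ 7/2 mod 37. 2⁻¹ ≡ 19 (mod 37), so λ ≡ 22.
  x = λ² - 24 - 26 = 484 - 50 ≡ 27; y = λ·(24 - 27) - 7 ≡ 1. → (27, 1)

(27, 1)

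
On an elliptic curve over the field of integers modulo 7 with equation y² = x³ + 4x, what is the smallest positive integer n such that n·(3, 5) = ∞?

8

2P: tangent at (3, 5): λ = (3·3² + 4)/(2·5) ≡ 3/3. 3⁻¹ ≡ 5 (mod 7) since 3·5 = 15 ≡ 1, so λ ≡ 3·5 ≡ 1.
  x = λ² - 3 - 3 = 1 - 6 ≡ 2; y = λ·(3 - 2) - 5 ≡ 3. → (2, 3)
3P: (2, 3) + (3, 5). λ = (5 - 3)/(3 - 2) ≡ 2/1 mod 7. 1⁻¹ ≡ 1 (mod 7) since 1·1 = 1 ≡ 1, so λ ≡ 2.
  x = λ² - 2 - 3 = 4 - 5 ≡ 6; y = λ·(2 - 6) - 3 ≡ 3. → (6, 3)
4P: (6, 3) + (3, 5). λ = (5 - 3)/(3 - 6) ≡ 2/4 mod 7. 4⁻¹ ≡ 2 (mod 7), so λ ≡ 4.
  x = λ² - 6 - 3 = 16 - 9 ≡ 0; y = λ·(6 - 0) - 3 ≡ 0. → (0, 0)
5P: (0, 0) + (3, 5). λ = (5 - 0)/(3 - 0) ≡ 5/3 mod 7. 3⁻¹ ≡ 5 (mod 7) since 3·5 = 15 ≡ 1, so λ ≡ 4.
  x = λ² - 0 - 3 = 16 - 3 ≡ 6; y = λ·(0 - 6) - 0 ≡ 4. → (6, 4)
6P: (6, 4) + (3, 5). λ = (5 - 4)/(3 - 6) ≡ 1/4 mod 7. 4⁻¹ ≡ 2 (mod 7), so λ ≡ 2.
  x = λ² - 6 - 3 = 4 - 9 ≡ 2; y = λ·(6 - 2) - 4 ≡ 4. → (2, 4)
7P: (2, 4) + (3, 5). λ = (5 - 4)/(3 - 2) ≡ 1/1 mod 7. 1⁻¹ ≡ 1 (mod 7), so λ ≡ 1.
  x = λ² - 2 - 3 = 1 - 5 ≡ 3; y = λ·(2 - 3) - 4 ≡ 2. → (3, 2)
8P: (3, 2) + (3, 5): same x and y₁ ≡ -y₂, so the sum is ∞.
8P = ∞, so the order is 8.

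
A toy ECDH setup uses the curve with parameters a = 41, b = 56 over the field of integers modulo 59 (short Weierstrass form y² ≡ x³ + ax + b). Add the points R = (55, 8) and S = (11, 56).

(41, 25)

(55, 8) + (11, 56). λ = (56 - 8)/(11 - 55) ≡ 48/15 mod 59. 15⁻¹ ≡ 4 (mod 59) since 15·4 = 60 ≡ 1, so λ ≡ 15.
  x = λ² - 55 - 11 = 225 - 66 ≡ 41; y = λ·(55 - 41) - 8 ≡ 25. → (41, 25)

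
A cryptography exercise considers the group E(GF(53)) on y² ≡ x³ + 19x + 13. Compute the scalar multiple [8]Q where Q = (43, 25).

Double-and-add on 8 = (1000)₂. Start with Q = (43, 25) for the leading 1-bit.
double: tangent at (43, 25): λ = (3·43² + 19)/(2·25) ≡ 1/50. 50⁻¹ ≡ 35 (mod 53), so λ ≡ 1·35 ≡ 35.
  x = λ² - 43 - 43 = 1225 - 86 ≡ 26; y = λ·(43 - 26) - 25 ≡ 40. → (26, 40)
double: tangent at (26, 40): λ = (3·26² + 19)/(2·40) ≡ 33/27. 27⁻¹ ≡ 2 (mod 53), so λ ≡ 33·2 ≡ 13.
  x = λ² - 26 - 26 = 169 - 52 ≡ 11; y = λ·(26 - 11) - 40 ≡ 49. → (11, 49)
double: tangent at (11, 49): λ = (3·11² + 19)/(2·49) ≡ 11/45. 45⁻¹ ≡ 33 (mod 53) since 45·33 = 1485 ≡ 1, so λ ≡ 11·33 ≡ 45.
  x = λ² - 11 - 11 = 2025 - 22 ≡ 42; y = λ·(11 - 42) - 49 ≡ 40. → (42, 40)

(42, 40)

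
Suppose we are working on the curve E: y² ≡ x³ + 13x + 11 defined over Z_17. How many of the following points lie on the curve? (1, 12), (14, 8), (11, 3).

2

(1, 12): 12² ≡ 8, rhs ≡ 8 → on.
(14, 8): 8² ≡ 13, rhs ≡ 13 → on.
(11, 3): 3² ≡ 9, rhs ≡ 6 → off.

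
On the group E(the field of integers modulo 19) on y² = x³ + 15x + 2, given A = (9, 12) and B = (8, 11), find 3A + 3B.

(11, 4)

First 3A:
Repeated addition: build up to 3A.
2A: tangent at (9, 12): λ = (3·9² + 15)/(2·12) ≡ 11/5. 5⁻¹ ≡ 4 (mod 19), so λ ≡ 11·4 ≡ 6.
  x = λ² - 9 - 9 = 36 - 18 ≡ 18; y = λ·(9 - 18) - 12 ≡ 10. → (18, 10)
3A: (18, 10) + (9, 12). λ = (12 - 10)/(9 - 18) ≡ 2/10 mod 19. 10⁻¹ ≡ 2 (mod 19), so λ ≡ 4.
  x = λ² - 18 - 9 = 16 - 27 ≡ 8; y = λ·(18 - 8) - 10 ≡ 11. → (8, 11)
3A = (8, 11).
Next 3B:
Repeated addition: build up to 3B.
2B: tangent at (8, 11): λ = (3·8² + 15)/(2·11) ≡ 17/3. 3⁻¹ ≡ 13 (mod 19), so λ ≡ 17·13 ≡ 12.
  x = λ² - 8 - 8 = 144 - 16 ≡ 14; y = λ·(8 - 14) - 11 ≡ 12. → (14, 12)
3B: (14, 12) + (8, 11). λ = (11 - 12)/(8 - 14) ≡ 18/13 mod 19. 13⁻¹ ≡ 3 (mod 19) since 13·3 = 39 ≡ 1, so λ ≡ 16.
  x = λ² - 14 - 8 = 256 - 22 ≡ 6; y = λ·(14 - 6) - 12 ≡ 2. → (6, 2)
3B = (6, 2).
Finally 3A + 3B:
(8, 11) + (6, 2). λ = (2 - 11)/(6 - 8) ≡ 10/17 mod 19. 17⁻¹ ≡ 9 (mod 19) since 17·9 = 153 ≡ 1, so λ ≡ 14.
  x = λ² - 8 - 6 = 196 - 14 ≡ 11; y = λ·(8 - 11) - 11 ≡ 4. → (11, 4)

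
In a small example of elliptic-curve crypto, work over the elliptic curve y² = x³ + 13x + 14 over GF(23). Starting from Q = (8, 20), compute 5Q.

Repeated addition: build up to 5Q.
2Q: tangent at (8, 20): λ = (3·8² + 13)/(2·20) ≡ 21/17. 17⁻¹ ≡ 19 (mod 23) since 17·19 = 323 ≡ 1, so λ ≡ 21·19 ≡ 8.
  x = λ² - 8 - 8 = 64 - 16 ≡ 2; y = λ·(8 - 2) - 20 ≡ 5. → (2, 5)
3Q: (2, 5) + (8, 20). λ = (20 - 5)/(8 - 2) ≡ 15/6 mod 23. 6⁻¹ ≡ 4 (mod 23), so λ ≡ 14.
  x = λ² - 2 - 8 = 196 - 10 ≡ 2; y = λ·(2 - 2) - 5 ≡ 18. → (2, 18)
4Q: (2, 18) + (8, 20). λ = (20 - 18)/(8 - 2) ≡ 2/6 mod 23. 6⁻¹ ≡ 4 (mod 23), so λ ≡ 8.
  x = λ² - 2 - 8 = 64 - 10 ≡ 8; y = λ·(2 - 8) - 18 ≡ 3. → (8, 3)
5Q: (8, 3) + (8, 20): same x and y₁ ≡ -y₂, so the sum is ∞.

O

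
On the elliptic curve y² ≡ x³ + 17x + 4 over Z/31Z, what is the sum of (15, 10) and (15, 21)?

The two points share x = 15 and their y-coordinates satisfy 10 + 21 ≡ 0 (mod 31), so they are inverses. Their sum is O.

O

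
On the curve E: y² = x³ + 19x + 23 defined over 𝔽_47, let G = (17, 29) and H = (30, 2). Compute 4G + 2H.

First 4G:
Repeated addition: build up to 4G.
2G: tangent at (17, 29): λ = (3·17² + 19)/(2·29) ≡ 40/11. 11⁻¹ ≡ 30 (mod 47), so λ ≡ 40·30 ≡ 25.
  x = λ² - 17 - 17 = 625 - 34 ≡ 27; y = λ·(17 - 27) - 29 ≡ 3. → (27, 3)
3G: (27, 3) + (17, 29). λ = (29 - 3)/(17 - 27) ≡ 26/37 mod 47. 37⁻¹ ≡ 14 (mod 47), so λ ≡ 35.
  x = λ² - 27 - 17 = 1225 - 44 ≡ 6; y = λ·(27 - 6) - 3 ≡ 27. → (6, 27)
4G: (6, 27) + (17, 29). λ = (29 - 27)/(17 - 6) ≡ 2/11 mod 47. 11⁻¹ ≡ 30 (mod 47), so λ ≡ 13.
  x = λ² - 6 - 17 = 169 - 23 ≡ 5; y = λ·(6 - 5) - 27 ≡ 33. → (5, 33)
4G = (5, 33).
Next 2H:
Repeated addition: build up to 2H.
2H: tangent at (30, 2): λ = (3·30² + 19)/(2·2) ≡ 40/4. 4⁻¹ ≡ 12 (mod 47) since 4·12 = 48 ≡ 1, so λ ≡ 40·12 ≡ 10.
  x = λ² - 30 - 30 = 100 - 60 ≡ 40; y = λ·(30 - 40) - 2 ≡ 39. → (40, 39)
2H = (40, 39).
Finally 4G + 2H:
(5, 33) + (40, 39). λ = (39 - 33)/(40 - 5) ≡ 6/35 mod 47. 35⁻¹ ≡ 43 (mod 47) since 35·43 = 1505 ≡ 1, so λ ≡ 23.
  x = λ² - 5 - 40 = 529 - 45 ≡ 14; y = λ·(5 - 14) - 33 ≡ 42. → (14, 42)

(14, 42)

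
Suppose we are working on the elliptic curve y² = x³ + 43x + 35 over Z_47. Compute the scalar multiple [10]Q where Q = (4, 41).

Double-and-add on 10 = (1010)₂. Start with Q = (4, 41) for the leading 1-bit.
double: tangent at (4, 41): λ = (3·4² + 43)/(2·41) ≡ 44/35. 35⁻¹ ≡ 43 (mod 47) since 35·43 = 1505 ≡ 1, so λ ≡ 44·43 ≡ 12.
  x = λ² - 4 - 4 = 144 - 8 ≡ 42; y = λ·(4 - 42) - 41 ≡ 20. → (42, 20)
double: tangent at (42, 20): λ = (3·42² + 43)/(2·20) ≡ 24/40. 40⁻¹ ≡ 20 (mod 47), so λ ≡ 24·20 ≡ 10.
  x = λ² - 42 - 42 = 100 - 84 ≡ 16; y = λ·(42 - 16) - 20 ≡ 5. → (16, 5)
add Q: (16, 5) + (4, 41). λ = (41 - 5)/(4 - 16) ≡ 36/35 mod 47. 35⁻¹ ≡ 43 (mod 47), so λ ≡ 44.
  x = λ² - 16 - 4 = 1936 - 20 ≡ 36; y = λ·(16 - 36) - 5 ≡ 8. → (36, 8)
double: tangent at (36, 8): λ = (3·36² + 43)/(2·8) ≡ 30/16. 16⁻¹ ≡ 3 (mod 47) since 16·3 = 48 ≡ 1, so λ ≡ 30·3 ≡ 43.
  x = λ² - 36 - 36 = 1849 - 72 ≡ 38; y = λ·(36 - 38) - 8 ≡ 0. → (38, 0)

(38, 0)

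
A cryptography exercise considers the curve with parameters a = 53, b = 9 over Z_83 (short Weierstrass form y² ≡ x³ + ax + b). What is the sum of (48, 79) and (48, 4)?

The two points share x = 48 and their y-coordinates satisfy 79 + 4 ≡ 0 (mod 83), so they are inverses. Their sum is O.

O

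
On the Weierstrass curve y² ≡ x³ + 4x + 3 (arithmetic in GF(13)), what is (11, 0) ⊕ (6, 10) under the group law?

(0, 4)

(11, 0) + (6, 10). λ = (10 - 0)/(6 - 11) ≡ 10/8 mod 13. 8⁻¹ ≡ 5 (mod 13), so λ ≡ 11.
  x = λ² - 11 - 6 = 121 - 17 ≡ 0; y = λ·(11 - 0) - 0 ≡ 4. → (0, 4)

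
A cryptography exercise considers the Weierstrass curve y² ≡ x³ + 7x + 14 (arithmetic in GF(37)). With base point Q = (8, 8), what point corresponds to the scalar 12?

(10, 14)

Repeated addition: build up to 12Q.
2Q: tangent at (8, 8): λ = (3·8² + 7)/(2·8) ≡ 14/16. 16⁻¹ ≡ 7 (mod 37) since 16·7 = 112 ≡ 1, so λ ≡ 14·7 ≡ 24.
  x = λ² - 8 - 8 = 576 - 16 ≡ 5; y = λ·(8 - 5) - 8 ≡ 27. → (5, 27)
3Q: (5, 27) + (8, 8). λ = (8 - 27)/(8 - 5) ≡ 18/3 mod 37. 3⁻¹ ≡ 25 (mod 37) since 3·25 = 75 ≡ 1, so λ ≡ 6.
  x = λ² - 5 - 8 = 36 - 13 ≡ 23; y = λ·(5 - 23) - 27 ≡ 13. → (23, 13)
4Q: (23, 13) + (8, 8). λ = (8 - 13)/(8 - 23) ≡ 32/22 mod 37. 22⁻¹ ≡ 32 (mod 37), so λ ≡ 25.
  x = λ² - 23 - 8 = 625 - 31 ≡ 2; y = λ·(23 - 2) - 13 ≡ 31. → (2, 31)
5Q: (2, 31) + (8, 8). λ = (8 - 31)/(8 - 2) ≡ 14/6 mod 37. 6⁻¹ ≡ 31 (mod 37), so λ ≡ 27.
  x = λ² - 2 - 8 = 729 - 10 ≡ 16; y = λ·(2 - 16) - 31 ≡ 35. → (16, 35)
6Q: (16, 35) + (8, 8). λ = (8 - 35)/(8 - 16) ≡ 10/29 mod 37. 29⁻¹ ≡ 23 (mod 37), so λ ≡ 8.
  x = λ² - 16 - 8 = 64 - 24 ≡ 3; y = λ·(16 - 3) - 35 ≡ 32. → (3, 32)
7Q: (3, 32) + (8, 8). λ = (8 - 32)/(8 - 3) ≡ 13/5 mod 37. 5⁻¹ ≡ 15 (mod 37), so λ ≡ 10.
  x = λ² - 3 - 8 = 100 - 11 ≡ 15; y = λ·(3 - 15) - 32 ≡ 33. → (15, 33)
8Q: (15, 33) + (8, 8). λ = (8 - 33)/(8 - 15) ≡ 12/30 mod 37. 30⁻¹ ≡ 21 (mod 37), so λ ≡ 30.
  x = λ² - 15 - 8 = 900 - 23 ≡ 26; y = λ·(15 - 26) - 33 ≡ 7. → (26, 7)
9Q: (26, 7) + (8, 8). λ = (8 - 7)/(8 - 26) ≡ 1/19 mod 37. 19⁻¹ ≡ 2 (mod 37), so λ ≡ 2.
  x = λ² - 26 - 8 = 4 - 34 ≡ 7; y = λ·(26 - 7) - 7 ≡ 31. → (7, 31)
10Q: (7, 31) + (8, 8). λ = (8 - 31)/(8 - 7) ≡ 14/1 mod 37. 1⁻¹ ≡ 1 (mod 37) since 1·1 = 1 ≡ 1, so λ ≡ 14.
  x = λ² - 7 - 8 = 196 - 15 ≡ 33; y = λ·(7 - 33) - 31 ≡ 12. → (33, 12)
11Q: (33, 12) + (8, 8). λ = (8 - 12)/(8 - 33) ≡ 33/12 mod 37. 12⁻¹ ≡ 34 (mod 37) since 12·34 = 408 ≡ 1, so λ ≡ 12.
  x = λ² - 33 - 8 = 144 - 41 ≡ 29; y = λ·(33 - 29) - 12 ≡ 36. → (29, 36)
12Q: (29, 36) + (8, 8). λ = (8 - 36)/(8 - 29) ≡ 9/16 mod 37. 16⁻¹ ≡ 7 (mod 37), so λ ≡ 26.
  x = λ² - 29 - 8 = 676 - 37 ≡ 10; y = λ·(29 - 10) - 36 ≡ 14. → (10, 14)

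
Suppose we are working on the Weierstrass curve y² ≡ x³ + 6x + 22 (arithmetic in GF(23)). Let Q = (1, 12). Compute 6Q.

Double-and-add on 6 = (110)₂. Start with Q = (1, 12) for the leading 1-bit.
double: tangent at (1, 12): λ = (3·1² + 6)/(2·12) ≡ 9/1. 1⁻¹ ≡ 1 (mod 23), so λ ≡ 9·1 ≡ 9.
  x = λ² - 1 - 1 = 81 - 2 ≡ 10; y = λ·(1 - 10) - 12 ≡ 22. → (10, 22)
add Q: (10, 22) + (1, 12). λ = (12 - 22)/(1 - 10) ≡ 13/14 mod 23. 14⁻¹ ≡ 5 (mod 23) since 14·5 = 70 ≡ 1, so λ ≡ 19.
  x = λ² - 10 - 1 = 361 - 11 ≡ 5; y = λ·(10 - 5) - 22 ≡ 4. → (5, 4)
double: tangent at (5, 4): λ = (3·5² + 6)/(2·4) ≡ 12/8. 8⁻¹ ≡ 3 (mod 23), so λ ≡ 12·3 ≡ 13.
  x = λ² - 5 - 5 = 169 - 10 ≡ 21; y = λ·(5 - 21) - 4 ≡ 18. → (21, 18)

(21, 18)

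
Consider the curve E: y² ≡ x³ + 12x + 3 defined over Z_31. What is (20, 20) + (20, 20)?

(29, 8)

tangent at (20, 20): λ = (3·20² + 12)/(2·20) ≡ 3/9. 9⁻¹ ≡ 7 (mod 31), so λ ≡ 3·7 ≡ 21.
  x = λ² - 20 - 20 = 441 - 40 ≡ 29; y = λ·(20 - 29) - 20 ≡ 8. → (29, 8)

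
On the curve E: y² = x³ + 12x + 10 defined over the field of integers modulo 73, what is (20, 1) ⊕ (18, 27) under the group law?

(20, 1) + (18, 27). λ = (27 - 1)/(18 - 20) ≡ 26/71 mod 73. 71⁻¹ ≡ 36 (mod 73) since 71·36 = 2556 ≡ 1, so λ ≡ 60.
  x = λ² - 20 - 18 = 3600 - 38 ≡ 58; y = λ·(20 - 58) - 1 ≡ 55. → (58, 55)

(58, 55)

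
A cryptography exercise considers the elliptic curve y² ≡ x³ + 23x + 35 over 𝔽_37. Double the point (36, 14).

tangent at (36, 14): λ = (3·36² + 23)/(2·14) ≡ 26/28. 28⁻¹ ≡ 4 (mod 37) since 28·4 = 112 ≡ 1, so λ ≡ 26·4 ≡ 30.
  x = λ² - 36 - 36 = 900 - 72 ≡ 14; y = λ·(36 - 14) - 14 ≡ 17. → (14, 17)

(14, 17)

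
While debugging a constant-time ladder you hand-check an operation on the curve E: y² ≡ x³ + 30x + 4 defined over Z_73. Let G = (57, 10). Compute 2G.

(64, 10)

tangent at (57, 10): λ = (3·57² + 30)/(2·10) ≡ 68/20. 20⁻¹ ≡ 11 (mod 73), so λ ≡ 68·11 ≡ 18.
  x = λ² - 57 - 57 = 324 - 114 ≡ 64; y = λ·(57 - 64) - 10 ≡ 10. → (64, 10)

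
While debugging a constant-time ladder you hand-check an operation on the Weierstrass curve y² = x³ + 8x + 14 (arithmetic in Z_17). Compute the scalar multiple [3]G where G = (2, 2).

(9, 13)

Repeated addition: build up to 3G.
2G: tangent at (2, 2): λ = (3·2² + 8)/(2·2) ≡ 3/4. 4⁻¹ ≡ 13 (mod 17), so λ ≡ 3·13 ≡ 5.
  x = λ² - 2 - 2 = 25 - 4 ≡ 4; y = λ·(2 - 4) - 2 ≡ 5. → (4, 5)
3G: (4, 5) + (2, 2). λ = (2 - 5)/(2 - 4) ≡ 14/15 mod 17. 15⁻¹ ≡ 8 (mod 17), so λ ≡ 10.
  x = λ² - 4 - 2 = 100 - 6 ≡ 9; y = λ·(4 - 9) - 5 ≡ 13. → (9, 13)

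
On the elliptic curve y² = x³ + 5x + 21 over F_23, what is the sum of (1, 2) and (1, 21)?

The two points share x = 1 and their y-coordinates satisfy 2 + 21 ≡ 0 (mod 23), so they are inverses. Their sum is 𝒪.

O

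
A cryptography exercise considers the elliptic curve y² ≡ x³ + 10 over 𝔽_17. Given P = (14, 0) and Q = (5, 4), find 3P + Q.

(11, 10)

First 3P:
Repeated addition: build up to 3P.
2P: (14, 0) + (14, 0): same x and y₁ ≡ -y₂, so the sum is O.
3P: O + (14, 0) = (14, 0) (identity).
3P = (14, 0).
Finally 3P + Q:
(14, 0) + (5, 4). λ = (4 - 0)/(5 - 14) ≡ 4/8 mod 17. 8⁻¹ ≡ 15 (mod 17), so λ ≡ 9.
  x = λ² - 14 - 5 = 81 - 19 ≡ 11; y = λ·(14 - 11) - 0 ≡ 10. → (11, 10)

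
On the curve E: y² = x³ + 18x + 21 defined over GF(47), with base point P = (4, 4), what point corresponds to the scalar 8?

Repeated addition: build up to 8P.
2P: tangent at (4, 4): λ = (3·4² + 18)/(2·4) ≡ 19/8. 8⁻¹ ≡ 6 (mod 47) since 8·6 = 48 ≡ 1, so λ ≡ 19·6 ≡ 20.
  x = λ² - 4 - 4 = 400 - 8 ≡ 16; y = λ·(4 - 16) - 4 ≡ 38. → (16, 38)
3P: (16, 38) + (4, 4). λ = (4 - 38)/(4 - 16) ≡ 13/35 mod 47. 35⁻¹ ≡ 43 (mod 47) since 35·43 = 1505 ≡ 1, so λ ≡ 42.
  x = λ² - 16 - 4 = 1764 - 20 ≡ 5; y = λ·(16 - 5) - 38 ≡ 1. → (5, 1)
4P: (5, 1) + (4, 4). λ = (4 - 1)/(4 - 5) ≡ 3/46 mod 47. 46⁻¹ ≡ 46 (mod 47), so λ ≡ 44.
  x = λ² - 5 - 4 = 1936 - 9 ≡ 0; y = λ·(5 - 0) - 1 ≡ 31. → (0, 31)
5P: (0, 31) + (4, 4). λ = (4 - 31)/(4 - 0) ≡ 20/4 mod 47. 4⁻¹ ≡ 12 (mod 47), so λ ≡ 5.
  x = λ² - 0 - 4 = 25 - 4 ≡ 21; y = λ·(0 - 21) - 31 ≡ 5. → (21, 5)
6P: (21, 5) + (4, 4). λ = (4 - 5)/(4 - 21) ≡ 46/30 mod 47. 30⁻¹ ≡ 11 (mod 47), so λ ≡ 36.
  x = λ² - 21 - 4 = 1296 - 25 ≡ 2; y = λ·(21 - 2) - 5 ≡ 21. → (2, 21)
7P: (2, 21) + (4, 4). λ = (4 - 21)/(4 - 2) ≡ 30/2 mod 47. 2⁻¹ ≡ 24 (mod 47), so λ ≡ 15.
  x = λ² - 2 - 4 = 225 - 6 ≡ 31; y = λ·(2 - 31) - 21 ≡ 14. → (31, 14)
8P: (31, 14) + (4, 4). λ = (4 - 14)/(4 - 31) ≡ 37/20 mod 47. 20⁻¹ ≡ 40 (mod 47), so λ ≡ 23.
  x = λ² - 31 - 4 = 529 - 35 ≡ 24; y = λ·(31 - 24) - 14 ≡ 6. → (24, 6)

(24, 6)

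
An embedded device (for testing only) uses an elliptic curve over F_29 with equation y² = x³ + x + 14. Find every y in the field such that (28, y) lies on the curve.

none

x³ + 1x + 14 = 21994 ≡ 12 (mod 29).
12 is a non-residue mod 29; no y exists.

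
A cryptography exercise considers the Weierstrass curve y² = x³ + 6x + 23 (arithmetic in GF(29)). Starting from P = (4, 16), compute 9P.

(20, 9)

Double-and-add on 9 = (1001)₂. Start with P = (4, 16) for the leading 1-bit.
double: tangent at (4, 16): λ = (3·4² + 6)/(2·16) ≡ 25/3. 3⁻¹ ≡ 10 (mod 29), so λ ≡ 25·10 ≡ 18.
  x = λ² - 4 - 4 = 324 - 8 ≡ 26; y = λ·(4 - 26) - 16 ≡ 23. → (26, 23)
double: tangent at (26, 23): λ = (3·26² + 6)/(2·23) ≡ 4/17. 17⁻¹ ≡ 12 (mod 29), so λ ≡ 4·12 ≡ 19.
  x = λ² - 26 - 26 = 361 - 52 ≡ 19; y = λ·(26 - 19) - 23 ≡ 23. → (19, 23)
double: tangent at (19, 23): λ = (3·19² + 6)/(2·23) ≡ 16/17. 17⁻¹ ≡ 12 (mod 29) since 17·12 = 204 ≡ 1, so λ ≡ 16·12 ≡ 18.
  x = λ² - 19 - 19 = 324 - 38 ≡ 25; y = λ·(19 - 25) - 23 ≡ 14. → (25, 14)
add P: (25, 14) + (4, 16). λ = (16 - 14)/(4 - 25) ≡ 2/8 mod 29. 8⁻¹ ≡ 11 (mod 29), so λ ≡ 22.
  x = λ² - 25 - 4 = 484 - 29 ≡ 20; y = λ·(25 - 20) - 14 ≡ 9. → (20, 9)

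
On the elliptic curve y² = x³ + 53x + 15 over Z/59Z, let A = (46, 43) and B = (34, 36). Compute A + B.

(46, 43) + (34, 36). λ = (36 - 43)/(34 - 46) ≡ 52/47 mod 59. 47⁻¹ ≡ 54 (mod 59) since 47·54 = 2538 ≡ 1, so λ ≡ 35.
  x = λ² - 46 - 34 = 1225 - 80 ≡ 24; y = λ·(46 - 24) - 43 ≡ 19. → (24, 19)

(24, 19)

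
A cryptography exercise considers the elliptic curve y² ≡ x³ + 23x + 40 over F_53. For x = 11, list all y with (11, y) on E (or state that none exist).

none

x³ + 23x + 40 = 1624 ≡ 34 (mod 53).
34 is a non-residue mod 53; no y exists.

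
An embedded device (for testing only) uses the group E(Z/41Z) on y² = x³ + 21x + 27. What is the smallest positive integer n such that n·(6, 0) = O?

2

2P: (6, 0) + (6, 0): same x and y₁ ≡ -y₂, so the sum is O.
2P = O, so the order is 2.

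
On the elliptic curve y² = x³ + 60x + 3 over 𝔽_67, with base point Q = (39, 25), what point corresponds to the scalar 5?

Double-and-add on 5 = (101)₂. Start with Q = (39, 25) for the leading 1-bit.
double: tangent at (39, 25): λ = (3·39² + 60)/(2·25) ≡ 0/50. 50⁻¹ ≡ 63 (mod 67), so λ ≡ 0·63 ≡ 0.
  x = λ² - 39 - 39 = 0 - 78 ≡ 56; y = λ·(39 - 56) - 25 ≡ 42. → (56, 42)
double: tangent at (56, 42): λ = (3·56² + 60)/(2·42) ≡ 21/17. 17⁻¹ ≡ 4 (mod 67), so λ ≡ 21·4 ≡ 17.
  x = λ² - 56 - 56 = 289 - 112 ≡ 43; y = λ·(56 - 43) - 42 ≡ 45. → (43, 45)
add Q: (43, 45) + (39, 25). λ = (25 - 45)/(39 - 43) ≡ 47/63 mod 67. 63⁻¹ ≡ 50 (mod 67), so λ ≡ 5.
  x = λ² - 43 - 39 = 25 - 82 ≡ 10; y = λ·(43 - 10) - 45 ≡ 53. → (10, 53)

(10, 53)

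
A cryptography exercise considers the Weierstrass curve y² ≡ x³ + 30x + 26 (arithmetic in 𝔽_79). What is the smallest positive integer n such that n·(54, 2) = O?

6

2P: tangent at (54, 2): λ = (3·54² + 30)/(2·2) ≡ 9/4. 4⁻¹ ≡ 20 (mod 79), so λ ≡ 9·20 ≡ 22.
  x = λ² - 54 - 54 = 484 - 108 ≡ 60; y = λ·(54 - 60) - 2 ≡ 24. → (60, 24)
3P: (60, 24) + (54, 2). λ = (2 - 24)/(54 - 60) ≡ 57/73 mod 79. 73⁻¹ ≡ 13 (mod 79), so λ ≡ 30.
  x = λ² - 60 - 54 = 900 - 114 ≡ 75; y = λ·(60 - 75) - 24 ≡ 0. → (75, 0)
4P: (75, 0) + (54, 2). λ = (2 - 0)/(54 - 75) ≡ 2/58 mod 79. 58⁻¹ ≡ 15 (mod 79), so λ ≡ 30.
  x = λ² - 75 - 54 = 900 - 129 ≡ 60; y = λ·(75 - 60) - 0 ≡ 55. → (60, 55)
5P: (60, 55) + (54, 2). λ = (2 - 55)/(54 - 60) ≡ 26/73 mod 79. 73⁻¹ ≡ 13 (mod 79), so λ ≡ 22.
  x = λ² - 60 - 54 = 484 - 114 ≡ 54; y = λ·(60 - 54) - 55 ≡ 77. → (54, 77)
6P: (54, 77) + (54, 2): same x and y₁ ≡ -y₂, so the sum is O.
6P = O, so the order is 6.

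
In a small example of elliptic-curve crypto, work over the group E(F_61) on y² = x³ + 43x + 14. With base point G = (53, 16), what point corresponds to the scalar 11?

Repeated addition: build up to 11G.
2G: tangent at (53, 16): λ = (3·53² + 43)/(2·16) ≡ 52/32. 32⁻¹ ≡ 21 (mod 61) since 32·21 = 672 ≡ 1, so λ ≡ 52·21 ≡ 55.
  x = λ² - 53 - 53 = 3025 - 106 ≡ 52; y = λ·(53 - 52) - 16 ≡ 39. → (52, 39)
3G: (52, 39) + (53, 16). λ = (16 - 39)/(53 - 52) ≡ 38/1 mod 61. 1⁻¹ ≡ 1 (mod 61), so λ ≡ 38.
  x = λ² - 52 - 53 = 1444 - 105 ≡ 58; y = λ·(52 - 58) - 39 ≡ 38. → (58, 38)
4G: (58, 38) + (53, 16). λ = (16 - 38)/(53 - 58) ≡ 39/56 mod 61. 56⁻¹ ≡ 12 (mod 61) since 56·12 = 672 ≡ 1, so λ ≡ 41.
  x = λ² - 58 - 53 = 1681 - 111 ≡ 45; y = λ·(58 - 45) - 38 ≡ 7. → (45, 7)
5G: (45, 7) + (53, 16). λ = (16 - 7)/(53 - 45) ≡ 9/8 mod 61. 8⁻¹ ≡ 23 (mod 61) since 8·23 = 184 ≡ 1, so λ ≡ 24.
  x = λ² - 45 - 53 = 576 - 98 ≡ 51; y = λ·(45 - 51) - 7 ≡ 32. → (51, 32)
6G: (51, 32) + (53, 16). λ = (16 - 32)/(53 - 51) ≡ 45/2 mod 61. 2⁻¹ ≡ 31 (mod 61), so λ ≡ 53.
  x = λ² - 51 - 53 = 2809 - 104 ≡ 21; y = λ·(51 - 21) - 32 ≡ 33. → (21, 33)
7G: (21, 33) + (53, 16). λ = (16 - 33)/(53 - 21) ≡ 44/32 mod 61. 32⁻¹ ≡ 21 (mod 61), so λ ≡ 9.
  x = λ² - 21 - 53 = 81 - 74 ≡ 7; y = λ·(21 - 7) - 33 ≡ 32. → (7, 32)
8G: (7, 32) + (53, 16). λ = (16 - 32)/(53 - 7) ≡ 45/46 mod 61. 46⁻¹ ≡ 4 (mod 61), so λ ≡ 58.
  x = λ² - 7 - 53 = 3364 - 60 ≡ 10; y = λ·(7 - 10) - 32 ≡ 38. → (10, 38)
9G: (10, 38) + (53, 16). λ = (16 - 38)/(53 - 10) ≡ 39/43 mod 61. 43⁻¹ ≡ 44 (mod 61), so λ ≡ 8.
  x = λ² - 10 - 53 = 64 - 63 ≡ 1; y = λ·(10 - 1) - 38 ≡ 34. → (1, 34)
10G: (1, 34) + (53, 16). λ = (16 - 34)/(53 - 1) ≡ 43/52 mod 61. 52⁻¹ ≡ 27 (mod 61), so λ ≡ 2.
  x = λ² - 1 - 53 = 4 - 54 ≡ 11; y = λ·(1 - 11) - 34 ≡ 7. → (11, 7)
11G: (11, 7) + (53, 16). λ = (16 - 7)/(53 - 11) ≡ 9/42 mod 61. 42⁻¹ ≡ 16 (mod 61), so λ ≡ 22.
  x = λ² - 11 - 53 = 484 - 64 ≡ 54; y = λ·(11 - 54) - 7 ≡ 23. → (54, 23)

(54, 23)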